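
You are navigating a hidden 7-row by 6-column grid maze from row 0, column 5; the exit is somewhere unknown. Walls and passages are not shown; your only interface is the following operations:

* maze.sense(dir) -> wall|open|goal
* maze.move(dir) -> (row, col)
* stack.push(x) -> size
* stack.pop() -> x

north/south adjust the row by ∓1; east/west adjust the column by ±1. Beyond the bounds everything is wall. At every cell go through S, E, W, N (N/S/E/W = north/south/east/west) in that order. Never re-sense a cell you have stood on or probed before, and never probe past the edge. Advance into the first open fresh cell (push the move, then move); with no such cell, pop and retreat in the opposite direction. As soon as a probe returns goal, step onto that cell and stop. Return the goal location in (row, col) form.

[in] sense dir: south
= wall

[in] sense dir: west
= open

[in] push x: west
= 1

[in] move dir: west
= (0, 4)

[in] sense dir: south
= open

[in] push x: south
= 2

[in] move dir: south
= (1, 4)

[in] sense dir: south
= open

[in] push x: south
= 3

[in] move dir: south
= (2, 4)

[in] sense dir: south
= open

[in] push x: south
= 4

[in] move dir: south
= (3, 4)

[in] sense dir: south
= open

[in] push x: south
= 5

[in] move dir: south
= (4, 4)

[in] sense dir: south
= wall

[in] sense dir: east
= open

[in] push x: east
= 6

[in] move dir: east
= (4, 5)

[in] sense dir: south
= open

[in] push x: south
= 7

[in] move dir: south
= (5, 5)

[in] sense dir: south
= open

[in] push x: south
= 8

[in] move dir: south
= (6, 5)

[in] sense dir: west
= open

[in] push x: west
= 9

[in] move dir: west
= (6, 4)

[in] sense dir: west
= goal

[in] move dir: west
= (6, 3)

Answer: (6, 3)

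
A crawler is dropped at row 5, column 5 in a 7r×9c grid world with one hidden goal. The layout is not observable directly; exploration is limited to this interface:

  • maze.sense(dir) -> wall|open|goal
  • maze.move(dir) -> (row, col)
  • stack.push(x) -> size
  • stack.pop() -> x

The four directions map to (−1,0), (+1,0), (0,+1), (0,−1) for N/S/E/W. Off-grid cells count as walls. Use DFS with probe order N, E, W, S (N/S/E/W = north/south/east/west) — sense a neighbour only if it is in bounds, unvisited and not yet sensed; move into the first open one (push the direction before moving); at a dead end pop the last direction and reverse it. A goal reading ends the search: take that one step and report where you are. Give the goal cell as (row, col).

Act: maze.sense[dir='north']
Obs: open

Act: stack.push[x='north']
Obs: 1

Act: maze.move[dir='north']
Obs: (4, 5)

Act: maze.sense[dir='north']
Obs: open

Act: stack.push[x='north']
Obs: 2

Act: maze.move[dir='north']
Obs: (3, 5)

Act: maze.sense[dir='north']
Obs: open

Act: stack.push[x='north']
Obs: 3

Act: maze.move[dir='north']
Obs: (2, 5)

Act: maze.sense[dir='north']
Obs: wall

Act: maze.sense[dir='east']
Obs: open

Act: stack.push[x='east']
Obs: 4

Act: maze.move[dir='east']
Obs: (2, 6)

Act: maze.sense[dir='north']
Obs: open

Act: stack.push[x='north']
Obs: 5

Act: maze.move[dir='north']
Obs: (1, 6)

Act: maze.sense[dir='north']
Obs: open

Act: stack.push[x='north']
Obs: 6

Act: maze.move[dir='north']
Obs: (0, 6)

Act: maze.sense[dir='east']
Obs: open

Act: stack.push[x='east']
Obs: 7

Act: maze.move[dir='east']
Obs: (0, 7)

Act: maze.sense[dir='east']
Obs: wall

Act: maze.sense[dir='south']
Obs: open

Act: stack.push[x='south']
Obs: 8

Act: maze.move[dir='south']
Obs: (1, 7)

Act: maze.sense[dir='east']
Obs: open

Act: stack.push[x='east']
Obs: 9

Act: maze.move[dir='east']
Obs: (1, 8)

Act: maze.sense[dir='south']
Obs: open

Act: stack.push[x='south']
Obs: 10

Act: maze.move[dir='south']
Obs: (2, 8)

Act: maze.sense[dir='west']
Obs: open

Act: stack.push[x='west']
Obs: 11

Act: maze.move[dir='west']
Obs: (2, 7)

Act: maze.sense[dir='south']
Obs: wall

Act: stack.pop[]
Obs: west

Act: maze.move[dir='east']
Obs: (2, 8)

Act: maze.sense[dir='south']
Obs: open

Act: stack.push[x='south']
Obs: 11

Act: maze.move[dir='south']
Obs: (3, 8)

Act: maze.sense[dir='south']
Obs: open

Act: stack.push[x='south']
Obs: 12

Act: maze.move[dir='south']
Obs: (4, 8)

Act: maze.sense[dir='west']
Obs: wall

Act: maze.sense[dir='south']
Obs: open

Act: stack.push[x='south']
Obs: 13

Act: maze.move[dir='south']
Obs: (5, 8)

Act: maze.sense[dir='west']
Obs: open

Act: stack.push[x='west']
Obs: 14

Act: maze.move[dir='west']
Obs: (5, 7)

Act: maze.sense[dir='west']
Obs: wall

Act: maze.sense[dir='south']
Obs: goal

Act: maze.move[dir='south']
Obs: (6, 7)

Answer: (6, 7)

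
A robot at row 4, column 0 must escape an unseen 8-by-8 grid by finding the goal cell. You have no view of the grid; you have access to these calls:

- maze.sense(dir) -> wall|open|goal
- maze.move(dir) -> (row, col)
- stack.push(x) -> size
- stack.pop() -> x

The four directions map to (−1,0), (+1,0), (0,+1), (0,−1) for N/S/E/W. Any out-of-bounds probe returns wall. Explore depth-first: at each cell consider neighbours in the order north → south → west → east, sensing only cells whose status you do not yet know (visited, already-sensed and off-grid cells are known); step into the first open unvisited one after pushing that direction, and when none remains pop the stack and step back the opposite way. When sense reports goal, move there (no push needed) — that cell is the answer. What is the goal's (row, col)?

# 1. maze.sense(dir=north) == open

# 2. stack.push(x=north) == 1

# 3. maze.move(dir=north) == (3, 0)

# 4. maze.sense(dir=north) == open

# 5. stack.push(x=north) == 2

# 6. maze.move(dir=north) == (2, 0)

# 7. maze.sense(dir=north) == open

# 8. stack.push(x=north) == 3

# 9. maze.move(dir=north) == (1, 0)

# 10. maze.sense(dir=north) == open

# 11. stack.push(x=north) == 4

# 12. maze.move(dir=north) == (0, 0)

# 13. maze.sense(dir=east) == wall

# 14. stack.pop() == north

# 15. maze.move(dir=south) == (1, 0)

# 16. maze.sense(dir=east) == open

# 17. stack.push(x=east) == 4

# 18. maze.move(dir=east) == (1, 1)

# 19. maze.sense(dir=south) == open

# 20. stack.push(x=south) == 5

# 21. maze.move(dir=south) == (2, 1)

# 22. maze.sense(dir=south) == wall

# 23. maze.sense(dir=east) == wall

# 24. stack.pop() == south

# 25. maze.move(dir=north) == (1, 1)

# 26. maze.sense(dir=east) == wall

# 27. stack.pop() == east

# 28. maze.move(dir=west) == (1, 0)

# 29. stack.pop() == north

# 30. maze.move(dir=south) == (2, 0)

# 31. stack.pop() == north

# 32. maze.move(dir=south) == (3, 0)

# 33. stack.pop() == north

# 34. maze.move(dir=south) == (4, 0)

# 35. maze.sense(dir=south) == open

# 36. stack.push(x=south) == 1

# 37. maze.move(dir=south) == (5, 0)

# 38. maze.sense(dir=south) == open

# 39. stack.push(x=south) == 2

# 40. maze.move(dir=south) == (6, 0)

# 41. maze.sense(dir=south) == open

# 42. stack.push(x=south) == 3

# 43. maze.move(dir=south) == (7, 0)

# 44. maze.sense(dir=east) == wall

# 45. stack.pop() == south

# 46. maze.move(dir=north) == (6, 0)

# 47. maze.sense(dir=east) == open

# 48. stack.push(x=east) == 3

# 49. maze.move(dir=east) == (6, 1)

# 50. maze.sense(dir=north) == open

# 51. stack.push(x=north) == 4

# 52. maze.move(dir=north) == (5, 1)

# 53. maze.sense(dir=north) == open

# 54. stack.push(x=north) == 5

# 55. maze.move(dir=north) == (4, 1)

# 56. maze.sense(dir=east) == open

# 57. stack.push(x=east) == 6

# 58. maze.move(dir=east) == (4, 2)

# 59. maze.sense(dir=north) == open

# 60. stack.push(x=north) == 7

# 61. maze.move(dir=north) == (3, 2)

# 62. maze.sense(dir=east) == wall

# 63. stack.pop() == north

# 64. maze.move(dir=south) == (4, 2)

# 65. maze.sense(dir=south) == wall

# 66. maze.sense(dir=east) == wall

# 67. stack.pop() == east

# 68. maze.move(dir=west) == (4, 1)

# 69. stack.pop() == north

# 70. maze.move(dir=south) == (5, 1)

# 71. stack.pop() == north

# 72. maze.move(dir=south) == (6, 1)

# 73. maze.sense(dir=east) == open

# 74. stack.push(x=east) == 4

# 75. maze.move(dir=east) == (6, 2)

# 76. maze.sense(dir=south) == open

# 77. stack.push(x=south) == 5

# 78. maze.move(dir=south) == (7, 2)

# 79. maze.sense(dir=east) == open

# 80. stack.push(x=east) == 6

# 81. maze.move(dir=east) == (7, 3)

# 82. maze.sense(dir=north) == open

# 83. stack.push(x=north) == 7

# 84. maze.move(dir=north) == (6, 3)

# 85. maze.sense(dir=north) == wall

# 86. maze.sense(dir=east) == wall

# 87. stack.pop() == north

# 88. maze.move(dir=south) == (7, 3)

# 89. maze.sense(dir=east) == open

# 90. stack.push(x=east) == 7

# 91. maze.move(dir=east) == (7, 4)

# 92. maze.sense(dir=east) == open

# 93. stack.push(x=east) == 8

# 94. maze.move(dir=east) == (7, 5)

# 95. maze.sense(dir=north) == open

# 96. stack.push(x=north) == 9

# 97. maze.move(dir=north) == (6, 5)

# 98. maze.sense(dir=north) == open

# 99. stack.push(x=north) == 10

# 100. maze.move(dir=north) == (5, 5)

# 101. maze.sense(dir=north) == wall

# 102. maze.sense(dir=west) == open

# 103. stack.push(x=west) == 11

# 104. maze.move(dir=west) == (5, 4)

# 105. maze.sense(dir=north) == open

# 106. stack.push(x=north) == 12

# 107. maze.move(dir=north) == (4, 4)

# 108. maze.sense(dir=north) == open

# 109. stack.push(x=north) == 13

# 110. maze.move(dir=north) == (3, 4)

# 111. maze.sense(dir=north) == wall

# 112. maze.sense(dir=east) == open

# 113. stack.push(x=east) == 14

# 114. maze.move(dir=east) == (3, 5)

# 115. maze.sense(dir=north) == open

# 116. stack.push(x=north) == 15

# 117. maze.move(dir=north) == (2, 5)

# 118. maze.sense(dir=north) == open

# 119. stack.push(x=north) == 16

# 120. maze.move(dir=north) == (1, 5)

# 121. maze.sense(dir=north) == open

# 122. stack.push(x=north) == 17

# 123. maze.move(dir=north) == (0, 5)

# 124. maze.sense(dir=west) == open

# 125. stack.push(x=west) == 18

# 126. maze.move(dir=west) == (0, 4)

# 127. maze.sense(dir=south) == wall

# 128. maze.sense(dir=west) == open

# 129. stack.push(x=west) == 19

# 130. maze.move(dir=west) == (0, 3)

# 131. maze.sense(dir=south) == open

# 132. stack.push(x=south) == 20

# 133. maze.move(dir=south) == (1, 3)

# 134. maze.sense(dir=south) == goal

# 135. maze.move(dir=south) == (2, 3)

Answer: (2, 3)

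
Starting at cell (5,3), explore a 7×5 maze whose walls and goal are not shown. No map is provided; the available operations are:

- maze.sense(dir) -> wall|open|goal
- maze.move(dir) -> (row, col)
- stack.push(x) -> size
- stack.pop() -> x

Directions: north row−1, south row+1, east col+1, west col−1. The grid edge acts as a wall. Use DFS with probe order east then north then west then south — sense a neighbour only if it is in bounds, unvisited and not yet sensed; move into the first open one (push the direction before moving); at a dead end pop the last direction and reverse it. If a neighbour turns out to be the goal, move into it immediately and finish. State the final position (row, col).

-> maze.sense(dir=east)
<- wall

-> maze.sense(dir=north)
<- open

-> stack.push(x=north)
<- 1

-> maze.move(dir=north)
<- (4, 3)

-> maze.sense(dir=east)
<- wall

-> maze.sense(dir=north)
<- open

-> stack.push(x=north)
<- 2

-> maze.move(dir=north)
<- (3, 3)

-> maze.sense(dir=east)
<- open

-> stack.push(x=east)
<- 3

-> maze.move(dir=east)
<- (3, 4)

-> maze.sense(dir=north)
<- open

-> stack.push(x=north)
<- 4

-> maze.move(dir=north)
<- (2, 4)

-> maze.sense(dir=north)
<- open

-> stack.push(x=north)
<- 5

-> maze.move(dir=north)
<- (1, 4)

-> maze.sense(dir=north)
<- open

-> stack.push(x=north)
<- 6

-> maze.move(dir=north)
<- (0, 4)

-> maze.sense(dir=west)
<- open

-> stack.push(x=west)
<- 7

-> maze.move(dir=west)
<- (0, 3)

-> maze.sense(dir=west)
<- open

-> stack.push(x=west)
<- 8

-> maze.move(dir=west)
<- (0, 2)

-> maze.sense(dir=west)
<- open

-> stack.push(x=west)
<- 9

-> maze.move(dir=west)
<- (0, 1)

-> maze.sense(dir=west)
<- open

-> stack.push(x=west)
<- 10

-> maze.move(dir=west)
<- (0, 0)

-> maze.sense(dir=south)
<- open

-> stack.push(x=south)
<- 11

-> maze.move(dir=south)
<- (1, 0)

-> maze.sense(dir=east)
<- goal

-> maze.move(dir=east)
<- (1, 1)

Answer: (1, 1)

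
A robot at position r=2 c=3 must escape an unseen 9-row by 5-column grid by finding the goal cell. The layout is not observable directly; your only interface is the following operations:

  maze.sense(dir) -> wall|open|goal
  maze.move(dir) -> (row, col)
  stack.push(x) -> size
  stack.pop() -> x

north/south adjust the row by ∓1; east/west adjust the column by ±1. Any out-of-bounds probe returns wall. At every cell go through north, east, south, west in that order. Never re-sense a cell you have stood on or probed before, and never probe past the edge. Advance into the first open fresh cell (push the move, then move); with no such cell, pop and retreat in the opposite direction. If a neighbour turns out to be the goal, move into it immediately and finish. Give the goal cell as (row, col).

% maze.sense dir=north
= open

% stack.push x=north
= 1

% maze.move dir=north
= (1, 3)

% maze.sense dir=north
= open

% stack.push x=north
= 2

% maze.move dir=north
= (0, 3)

% maze.sense dir=east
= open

% stack.push x=east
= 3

% maze.move dir=east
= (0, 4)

% maze.sense dir=south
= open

% stack.push x=south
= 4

% maze.move dir=south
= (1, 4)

% maze.sense dir=south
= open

% stack.push x=south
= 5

% maze.move dir=south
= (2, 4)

% maze.sense dir=south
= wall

% stack.pop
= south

% maze.move dir=north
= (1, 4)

% stack.pop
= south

% maze.move dir=north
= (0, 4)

% stack.pop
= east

% maze.move dir=west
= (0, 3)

% maze.sense dir=west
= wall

% stack.pop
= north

% maze.move dir=south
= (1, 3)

% maze.sense dir=west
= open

% stack.push x=west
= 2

% maze.move dir=west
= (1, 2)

% maze.sense dir=south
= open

% stack.push x=south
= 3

% maze.move dir=south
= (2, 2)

% maze.sense dir=south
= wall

% maze.sense dir=west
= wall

% stack.pop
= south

% maze.move dir=north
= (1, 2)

% maze.sense dir=west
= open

% stack.push x=west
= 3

% maze.move dir=west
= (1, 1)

% maze.sense dir=north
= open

% stack.push x=north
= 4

% maze.move dir=north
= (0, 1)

% maze.sense dir=west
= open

% stack.push x=west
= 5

% maze.move dir=west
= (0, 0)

% maze.sense dir=south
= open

% stack.push x=south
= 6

% maze.move dir=south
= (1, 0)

% maze.sense dir=south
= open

% stack.push x=south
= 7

% maze.move dir=south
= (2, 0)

% maze.sense dir=south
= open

% stack.push x=south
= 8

% maze.move dir=south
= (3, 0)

% maze.sense dir=east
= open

% stack.push x=east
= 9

% maze.move dir=east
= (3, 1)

% maze.sense dir=south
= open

% stack.push x=south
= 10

% maze.move dir=south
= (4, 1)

% maze.sense dir=east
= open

% stack.push x=east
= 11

% maze.move dir=east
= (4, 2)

% maze.sense dir=east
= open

% stack.push x=east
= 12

% maze.move dir=east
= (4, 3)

% maze.sense dir=north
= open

% stack.push x=north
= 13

% maze.move dir=north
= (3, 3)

% stack.pop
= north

% maze.move dir=south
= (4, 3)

% maze.sense dir=east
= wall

% maze.sense dir=south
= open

% stack.push x=south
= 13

% maze.move dir=south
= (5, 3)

% maze.sense dir=east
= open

% stack.push x=east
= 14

% maze.move dir=east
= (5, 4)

% maze.sense dir=south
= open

% stack.push x=south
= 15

% maze.move dir=south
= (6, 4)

% maze.sense dir=south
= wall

% maze.sense dir=west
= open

% stack.push x=west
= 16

% maze.move dir=west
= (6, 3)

% maze.sense dir=south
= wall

% maze.sense dir=west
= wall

% stack.pop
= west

% maze.move dir=east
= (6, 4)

% stack.pop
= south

% maze.move dir=north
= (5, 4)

% stack.pop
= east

% maze.move dir=west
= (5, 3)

% maze.sense dir=west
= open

% stack.push x=west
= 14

% maze.move dir=west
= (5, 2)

% maze.sense dir=west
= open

% stack.push x=west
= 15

% maze.move dir=west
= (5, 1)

% maze.sense dir=south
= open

% stack.push x=south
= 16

% maze.move dir=south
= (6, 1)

% maze.sense dir=south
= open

% stack.push x=south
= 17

% maze.move dir=south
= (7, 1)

% maze.sense dir=east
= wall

% maze.sense dir=south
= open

% stack.push x=south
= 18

% maze.move dir=south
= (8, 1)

% maze.sense dir=east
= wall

% maze.sense dir=west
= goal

% maze.move dir=west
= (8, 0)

Answer: (8, 0)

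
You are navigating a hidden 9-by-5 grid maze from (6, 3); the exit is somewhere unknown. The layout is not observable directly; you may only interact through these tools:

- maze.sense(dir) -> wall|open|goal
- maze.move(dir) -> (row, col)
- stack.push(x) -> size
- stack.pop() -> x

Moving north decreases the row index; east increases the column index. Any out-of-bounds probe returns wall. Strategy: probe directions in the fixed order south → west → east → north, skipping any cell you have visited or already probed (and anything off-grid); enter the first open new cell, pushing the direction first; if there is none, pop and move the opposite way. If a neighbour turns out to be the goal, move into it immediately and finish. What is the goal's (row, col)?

~$ sense south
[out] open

~$ push south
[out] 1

~$ move south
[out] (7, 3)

~$ sense south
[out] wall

~$ sense west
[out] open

~$ push west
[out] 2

~$ move west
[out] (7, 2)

~$ sense south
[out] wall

~$ sense west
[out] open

~$ push west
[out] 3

~$ move west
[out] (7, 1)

~$ sense south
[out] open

~$ push south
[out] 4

~$ move south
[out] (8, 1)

~$ sense west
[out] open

~$ push west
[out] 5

~$ move west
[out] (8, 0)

~$ sense north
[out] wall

~$ pop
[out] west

~$ move east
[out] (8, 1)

~$ pop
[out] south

~$ move north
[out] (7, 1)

~$ sense north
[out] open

~$ push north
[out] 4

~$ move north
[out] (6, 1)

~$ sense west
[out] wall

~$ sense east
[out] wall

~$ sense north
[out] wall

~$ pop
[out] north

~$ move south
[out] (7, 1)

~$ pop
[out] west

~$ move east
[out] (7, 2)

~$ pop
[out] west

~$ move east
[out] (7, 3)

~$ sense east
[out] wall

~$ pop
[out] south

~$ move north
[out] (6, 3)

~$ sense east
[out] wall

~$ sense north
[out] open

~$ push north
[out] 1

~$ move north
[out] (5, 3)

~$ sense west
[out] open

~$ push west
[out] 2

~$ move west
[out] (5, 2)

~$ sense north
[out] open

~$ push north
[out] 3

~$ move north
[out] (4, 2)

~$ sense west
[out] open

~$ push west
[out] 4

~$ move west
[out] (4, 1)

~$ sense west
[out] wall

~$ sense north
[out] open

~$ push north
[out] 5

~$ move north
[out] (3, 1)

~$ sense west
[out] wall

~$ sense east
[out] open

~$ push east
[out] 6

~$ move east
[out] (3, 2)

~$ sense east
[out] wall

~$ sense north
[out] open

~$ push north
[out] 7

~$ move north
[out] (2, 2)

~$ sense west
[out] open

~$ push west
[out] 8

~$ move west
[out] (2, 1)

~$ sense west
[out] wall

~$ sense north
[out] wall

~$ pop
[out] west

~$ move east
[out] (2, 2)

~$ sense east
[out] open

~$ push east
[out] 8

~$ move east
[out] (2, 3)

~$ sense east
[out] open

~$ push east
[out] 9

~$ move east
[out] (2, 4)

~$ sense south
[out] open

~$ push south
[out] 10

~$ move south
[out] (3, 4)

~$ sense south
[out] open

~$ push south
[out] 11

~$ move south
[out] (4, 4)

~$ sense south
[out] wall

~$ sense west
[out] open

~$ push west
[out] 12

~$ move west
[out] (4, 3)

~$ pop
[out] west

~$ move east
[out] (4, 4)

~$ pop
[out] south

~$ move north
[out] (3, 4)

~$ pop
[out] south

~$ move north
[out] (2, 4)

~$ sense north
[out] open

~$ push north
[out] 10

~$ move north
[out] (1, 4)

~$ sense west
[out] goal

~$ move west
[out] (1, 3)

Answer: (1, 3)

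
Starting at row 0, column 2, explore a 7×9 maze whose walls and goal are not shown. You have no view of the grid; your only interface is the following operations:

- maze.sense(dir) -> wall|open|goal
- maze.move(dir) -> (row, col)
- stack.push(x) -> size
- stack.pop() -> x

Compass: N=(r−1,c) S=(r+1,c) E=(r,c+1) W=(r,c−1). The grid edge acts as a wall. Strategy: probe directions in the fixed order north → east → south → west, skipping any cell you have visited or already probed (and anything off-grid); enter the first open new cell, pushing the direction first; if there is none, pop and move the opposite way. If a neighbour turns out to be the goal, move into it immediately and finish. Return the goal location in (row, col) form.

Invoking maze.sense using east, and see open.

Then stack.push using east, and see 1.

I try maze.move using east, giving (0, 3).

I run maze.sense using east, → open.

Invoking stack.push using east, which returns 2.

Then maze.move using east, → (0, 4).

Now I run maze.sense using east, and observe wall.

Using maze.sense using south, yielding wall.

I run stack.pop(), and get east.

I run maze.move using west, and observe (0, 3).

I invoke maze.sense using south, : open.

I invoke stack.push using south, giving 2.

Using maze.move using south, and get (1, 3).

I use maze.sense using south, → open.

I invoke stack.push using south, : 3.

Now I run maze.move using south, yielding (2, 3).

Now I run maze.sense using east, which returns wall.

I call maze.sense using south, → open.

I run stack.push using south, and get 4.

I use maze.move using south, and observe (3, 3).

Using maze.sense using east, giving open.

Calling stack.push using east, — result: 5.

I call maze.move using east, giving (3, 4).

Using maze.sense using east, : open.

Now I run stack.push using east, — result: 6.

Calling maze.move using east, and observe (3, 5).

Next I call maze.sense using north, — result: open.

I try stack.push using north, yielding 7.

Now I run maze.move using north, — result: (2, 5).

Calling maze.sense using north, yielding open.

I run stack.push using north, and see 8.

Calling maze.move using north, giving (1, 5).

I try maze.sense using east, : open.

I use stack.push using east, : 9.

I try maze.move using east, : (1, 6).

Invoking maze.sense using north, giving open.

Now I run stack.push using north, which returns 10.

Now I run maze.move using north, yielding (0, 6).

Then maze.sense using east, — result: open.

I try stack.push using east, yielding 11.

Next I call maze.move using east, and get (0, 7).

Then maze.sense using east, yielding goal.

I invoke maze.move using east, which returns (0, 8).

Answer: (0, 8)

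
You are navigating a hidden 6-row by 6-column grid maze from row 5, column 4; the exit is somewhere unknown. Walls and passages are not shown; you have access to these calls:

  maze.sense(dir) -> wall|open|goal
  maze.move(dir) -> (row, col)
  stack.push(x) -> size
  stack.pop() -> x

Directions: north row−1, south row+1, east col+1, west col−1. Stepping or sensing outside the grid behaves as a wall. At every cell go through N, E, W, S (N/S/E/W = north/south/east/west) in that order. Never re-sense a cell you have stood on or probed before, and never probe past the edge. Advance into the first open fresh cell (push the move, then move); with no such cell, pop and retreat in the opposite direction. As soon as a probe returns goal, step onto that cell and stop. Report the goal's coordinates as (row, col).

Step: sense[dir→north]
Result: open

Step: push[x→north]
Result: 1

Step: move[dir→north]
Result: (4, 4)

Step: sense[dir→north]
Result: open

Step: push[x→north]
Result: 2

Step: move[dir→north]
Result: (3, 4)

Step: sense[dir→north]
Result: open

Step: push[x→north]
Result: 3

Step: move[dir→north]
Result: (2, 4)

Step: sense[dir→north]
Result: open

Step: push[x→north]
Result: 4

Step: move[dir→north]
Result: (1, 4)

Step: sense[dir→north]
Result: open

Step: push[x→north]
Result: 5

Step: move[dir→north]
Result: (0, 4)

Step: sense[dir→east]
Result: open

Step: push[x→east]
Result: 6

Step: move[dir→east]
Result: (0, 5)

Step: sense[dir→south]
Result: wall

Step: pop[]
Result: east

Step: move[dir→west]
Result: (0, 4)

Step: sense[dir→west]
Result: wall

Step: pop[]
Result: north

Step: move[dir→south]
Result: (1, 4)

Step: sense[dir→west]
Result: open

Step: push[x→west]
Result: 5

Step: move[dir→west]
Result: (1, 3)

Step: sense[dir→west]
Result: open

Step: push[x→west]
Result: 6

Step: move[dir→west]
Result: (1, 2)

Step: sense[dir→north]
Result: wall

Step: sense[dir→west]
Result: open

Step: push[x→west]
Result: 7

Step: move[dir→west]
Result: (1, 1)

Step: sense[dir→north]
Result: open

Step: push[x→north]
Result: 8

Step: move[dir→north]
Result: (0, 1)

Step: sense[dir→west]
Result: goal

Step: move[dir→west]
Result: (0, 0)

Answer: (0, 0)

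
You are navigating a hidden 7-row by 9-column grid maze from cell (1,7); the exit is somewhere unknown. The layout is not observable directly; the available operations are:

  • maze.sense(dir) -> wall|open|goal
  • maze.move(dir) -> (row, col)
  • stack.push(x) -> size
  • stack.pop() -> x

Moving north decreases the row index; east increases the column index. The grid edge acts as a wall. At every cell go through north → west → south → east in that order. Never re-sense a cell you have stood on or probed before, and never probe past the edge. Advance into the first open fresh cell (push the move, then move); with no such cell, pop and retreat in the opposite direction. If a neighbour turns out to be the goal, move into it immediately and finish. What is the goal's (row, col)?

Next I call sense(dir: north), → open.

Invoking push(x: north), — result: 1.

Next I call move(dir: north), : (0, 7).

I call sense(dir: west), giving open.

I call push(x: west), → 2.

Next I call move(dir: west), and observe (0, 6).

Now I run sense(dir: west), yielding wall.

I invoke sense(dir: south), and observe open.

Calling push(x: south), yielding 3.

I run move(dir: south), : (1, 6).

I use sense(dir: west), and observe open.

Invoking push(x: west), and see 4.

Invoking move(dir: west), and observe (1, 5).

Invoking sense(dir: west), and see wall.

I try sense(dir: south), giving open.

Using push(x: south), and observe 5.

I use move(dir: south), which returns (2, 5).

I try sense(dir: west), — result: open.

I use push(x: west), — result: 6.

I try move(dir: west), which returns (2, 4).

I run sense(dir: west), yielding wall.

I call sense(dir: south), yielding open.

Now I run push(x: south), : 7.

I use move(dir: south), → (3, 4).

I use sense(dir: west), giving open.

Using push(x: west), — result: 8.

I call move(dir: west), which returns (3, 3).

Calling sense(dir: west), and get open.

Now I run push(x: west), which returns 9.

I invoke move(dir: west), : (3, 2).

Then sense(dir: north), giving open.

Calling push(x: north), and get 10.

I use move(dir: north), which returns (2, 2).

I call sense(dir: north), and get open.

I call push(x: north), and get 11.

Then move(dir: north), yielding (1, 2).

Now I run sense(dir: north), and see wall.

Invoking sense(dir: west), → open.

Next I call push(x: west), and observe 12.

I try move(dir: west), giving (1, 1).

Next I call sense(dir: north), and see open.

Now I run push(x: north), yielding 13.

Invoking move(dir: north), and get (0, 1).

I call sense(dir: west), : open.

I call push(x: west), and see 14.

Using move(dir: west), and observe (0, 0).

Then sense(dir: south), and get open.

I call push(x: south), which returns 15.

Then move(dir: south), → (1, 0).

Invoking sense(dir: south), — result: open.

Then push(x: south), → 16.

I use move(dir: south), yielding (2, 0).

I invoke sense(dir: south), and see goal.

I try move(dir: south), → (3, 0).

Answer: (3, 0)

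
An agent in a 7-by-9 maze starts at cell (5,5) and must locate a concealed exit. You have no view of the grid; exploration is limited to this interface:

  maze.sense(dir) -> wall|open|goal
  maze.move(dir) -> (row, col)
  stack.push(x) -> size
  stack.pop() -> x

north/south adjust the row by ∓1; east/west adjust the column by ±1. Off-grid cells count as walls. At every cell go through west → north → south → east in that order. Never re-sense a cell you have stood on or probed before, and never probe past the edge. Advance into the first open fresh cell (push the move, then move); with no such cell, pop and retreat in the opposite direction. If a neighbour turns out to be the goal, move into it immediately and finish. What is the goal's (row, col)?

Action: maze.sense[dir='west']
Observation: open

Action: stack.push[x='west']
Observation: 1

Action: maze.move[dir='west']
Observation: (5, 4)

Action: maze.sense[dir='west']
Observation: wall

Action: maze.sense[dir='north']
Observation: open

Action: stack.push[x='north']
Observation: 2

Action: maze.move[dir='north']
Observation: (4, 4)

Action: maze.sense[dir='west']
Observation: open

Action: stack.push[x='west']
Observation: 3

Action: maze.move[dir='west']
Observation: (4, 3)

Action: maze.sense[dir='west']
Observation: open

Action: stack.push[x='west']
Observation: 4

Action: maze.move[dir='west']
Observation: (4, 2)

Action: maze.sense[dir='west']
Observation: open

Action: stack.push[x='west']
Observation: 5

Action: maze.move[dir='west']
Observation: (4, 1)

Action: maze.sense[dir='west']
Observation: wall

Action: maze.sense[dir='north']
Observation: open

Action: stack.push[x='north']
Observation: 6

Action: maze.move[dir='north']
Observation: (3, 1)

Action: maze.sense[dir='west']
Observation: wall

Action: maze.sense[dir='north']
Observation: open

Action: stack.push[x='north']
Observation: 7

Action: maze.move[dir='north']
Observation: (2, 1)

Action: maze.sense[dir='west']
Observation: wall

Action: maze.sense[dir='north']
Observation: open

Action: stack.push[x='north']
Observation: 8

Action: maze.move[dir='north']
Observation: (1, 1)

Action: maze.sense[dir='west']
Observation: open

Action: stack.push[x='west']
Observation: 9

Action: maze.move[dir='west']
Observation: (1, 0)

Action: maze.sense[dir='north']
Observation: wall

Action: stack.pop[]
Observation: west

Action: maze.move[dir='east']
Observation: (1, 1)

Action: maze.sense[dir='north']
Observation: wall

Action: maze.sense[dir='east']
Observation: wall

Action: stack.pop[]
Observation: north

Action: maze.move[dir='south']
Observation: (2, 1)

Action: maze.sense[dir='east']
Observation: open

Action: stack.push[x='east']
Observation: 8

Action: maze.move[dir='east']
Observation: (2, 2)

Action: maze.sense[dir='south']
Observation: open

Action: stack.push[x='south']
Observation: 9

Action: maze.move[dir='south']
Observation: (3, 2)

Action: maze.sense[dir='east']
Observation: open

Action: stack.push[x='east']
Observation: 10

Action: maze.move[dir='east']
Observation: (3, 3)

Action: maze.sense[dir='north']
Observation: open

Action: stack.push[x='north']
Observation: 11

Action: maze.move[dir='north']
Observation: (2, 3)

Action: maze.sense[dir='north']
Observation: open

Action: stack.push[x='north']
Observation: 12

Action: maze.move[dir='north']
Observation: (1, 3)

Action: maze.sense[dir='north']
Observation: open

Action: stack.push[x='north']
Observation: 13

Action: maze.move[dir='north']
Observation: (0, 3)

Action: maze.sense[dir='west']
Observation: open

Action: stack.push[x='west']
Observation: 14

Action: maze.move[dir='west']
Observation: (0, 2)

Action: stack.pop[]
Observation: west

Action: maze.move[dir='east']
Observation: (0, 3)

Action: maze.sense[dir='east']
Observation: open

Action: stack.push[x='east']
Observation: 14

Action: maze.move[dir='east']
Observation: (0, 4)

Action: maze.sense[dir='south']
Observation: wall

Action: maze.sense[dir='east']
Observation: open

Action: stack.push[x='east']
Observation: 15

Action: maze.move[dir='east']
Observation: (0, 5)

Action: maze.sense[dir='south']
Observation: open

Action: stack.push[x='south']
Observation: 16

Action: maze.move[dir='south']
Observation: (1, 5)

Action: maze.sense[dir='south']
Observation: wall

Action: maze.sense[dir='east']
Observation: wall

Action: stack.pop[]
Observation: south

Action: maze.move[dir='north']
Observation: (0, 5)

Action: maze.sense[dir='east']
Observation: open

Action: stack.push[x='east']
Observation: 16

Action: maze.move[dir='east']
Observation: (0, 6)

Action: maze.sense[dir='east']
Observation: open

Action: stack.push[x='east']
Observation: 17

Action: maze.move[dir='east']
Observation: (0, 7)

Action: maze.sense[dir='south']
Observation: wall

Action: maze.sense[dir='east']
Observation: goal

Action: maze.move[dir='east']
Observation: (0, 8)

Answer: (0, 8)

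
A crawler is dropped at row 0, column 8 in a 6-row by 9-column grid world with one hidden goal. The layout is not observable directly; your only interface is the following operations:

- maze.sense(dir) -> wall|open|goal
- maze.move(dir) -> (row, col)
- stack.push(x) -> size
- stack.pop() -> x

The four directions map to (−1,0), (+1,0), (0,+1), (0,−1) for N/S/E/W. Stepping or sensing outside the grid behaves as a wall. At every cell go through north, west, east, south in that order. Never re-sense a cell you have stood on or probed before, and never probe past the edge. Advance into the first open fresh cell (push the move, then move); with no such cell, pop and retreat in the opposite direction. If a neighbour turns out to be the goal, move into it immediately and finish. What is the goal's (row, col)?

% maze.sense(dir: west) == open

% stack.push(x: west) == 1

% maze.move(dir: west) == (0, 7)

% maze.sense(dir: west) == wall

% maze.sense(dir: south) == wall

% stack.pop() == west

% maze.move(dir: east) == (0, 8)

% maze.sense(dir: south) == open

% stack.push(x: south) == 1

% maze.move(dir: south) == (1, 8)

% maze.sense(dir: south) == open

% stack.push(x: south) == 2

% maze.move(dir: south) == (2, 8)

% maze.sense(dir: west) == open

% stack.push(x: west) == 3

% maze.move(dir: west) == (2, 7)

% maze.sense(dir: west) == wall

% maze.sense(dir: south) == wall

% stack.pop() == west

% maze.move(dir: east) == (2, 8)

% maze.sense(dir: south) == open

% stack.push(x: south) == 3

% maze.move(dir: south) == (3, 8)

% maze.sense(dir: south) == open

% stack.push(x: south) == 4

% maze.move(dir: south) == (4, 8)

% maze.sense(dir: west) == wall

% maze.sense(dir: south) == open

% stack.push(x: south) == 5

% maze.move(dir: south) == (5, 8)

% maze.sense(dir: west) == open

% stack.push(x: west) == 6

% maze.move(dir: west) == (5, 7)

% maze.sense(dir: west) == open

% stack.push(x: west) == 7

% maze.move(dir: west) == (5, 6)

% maze.sense(dir: north) == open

% stack.push(x: north) == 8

% maze.move(dir: north) == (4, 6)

% maze.sense(dir: north) == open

% stack.push(x: north) == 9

% maze.move(dir: north) == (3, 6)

% maze.sense(dir: west) == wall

% stack.pop() == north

% maze.move(dir: south) == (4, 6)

% maze.sense(dir: west) == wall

% stack.pop() == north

% maze.move(dir: south) == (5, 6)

% maze.sense(dir: west) == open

% stack.push(x: west) == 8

% maze.move(dir: west) == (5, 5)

% maze.sense(dir: west) == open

% stack.push(x: west) == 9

% maze.move(dir: west) == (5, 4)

% maze.sense(dir: north) == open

% stack.push(x: north) == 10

% maze.move(dir: north) == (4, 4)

% maze.sense(dir: north) == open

% stack.push(x: north) == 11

% maze.move(dir: north) == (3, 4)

% maze.sense(dir: north) == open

% stack.push(x: north) == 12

% maze.move(dir: north) == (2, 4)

% maze.sense(dir: north) == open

% stack.push(x: north) == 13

% maze.move(dir: north) == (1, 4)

% maze.sense(dir: north) == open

% stack.push(x: north) == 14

% maze.move(dir: north) == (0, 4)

% maze.sense(dir: west) == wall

% maze.sense(dir: east) == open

% stack.push(x: east) == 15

% maze.move(dir: east) == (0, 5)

% maze.sense(dir: south) == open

% stack.push(x: south) == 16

% maze.move(dir: south) == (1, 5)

% maze.sense(dir: east) == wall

% maze.sense(dir: south) == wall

% stack.pop() == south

% maze.move(dir: north) == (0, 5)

% stack.pop() == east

% maze.move(dir: west) == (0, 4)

% stack.pop() == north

% maze.move(dir: south) == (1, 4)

% maze.sense(dir: west) == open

% stack.push(x: west) == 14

% maze.move(dir: west) == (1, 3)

% maze.sense(dir: west) == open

% stack.push(x: west) == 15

% maze.move(dir: west) == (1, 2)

% maze.sense(dir: north) == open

% stack.push(x: north) == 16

% maze.move(dir: north) == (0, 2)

% maze.sense(dir: west) == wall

% stack.pop() == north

% maze.move(dir: south) == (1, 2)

% maze.sense(dir: west) == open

% stack.push(x: west) == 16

% maze.move(dir: west) == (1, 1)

% maze.sense(dir: west) == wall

% maze.sense(dir: south) == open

% stack.push(x: south) == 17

% maze.move(dir: south) == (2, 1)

% maze.sense(dir: west) == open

% stack.push(x: west) == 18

% maze.move(dir: west) == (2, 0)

% maze.sense(dir: south) == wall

% stack.pop() == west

% maze.move(dir: east) == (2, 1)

% maze.sense(dir: east) == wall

% maze.sense(dir: south) == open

% stack.push(x: south) == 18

% maze.move(dir: south) == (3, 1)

% maze.sense(dir: east) == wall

% maze.sense(dir: south) == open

% stack.push(x: south) == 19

% maze.move(dir: south) == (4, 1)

% maze.sense(dir: west) == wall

% maze.sense(dir: east) == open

% stack.push(x: east) == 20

% maze.move(dir: east) == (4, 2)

% maze.sense(dir: east) == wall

% maze.sense(dir: south) == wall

% stack.pop() == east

% maze.move(dir: west) == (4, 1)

% maze.sense(dir: south) == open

% stack.push(x: south) == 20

% maze.move(dir: south) == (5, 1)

% maze.sense(dir: west) == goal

% maze.move(dir: west) == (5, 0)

Answer: (5, 0)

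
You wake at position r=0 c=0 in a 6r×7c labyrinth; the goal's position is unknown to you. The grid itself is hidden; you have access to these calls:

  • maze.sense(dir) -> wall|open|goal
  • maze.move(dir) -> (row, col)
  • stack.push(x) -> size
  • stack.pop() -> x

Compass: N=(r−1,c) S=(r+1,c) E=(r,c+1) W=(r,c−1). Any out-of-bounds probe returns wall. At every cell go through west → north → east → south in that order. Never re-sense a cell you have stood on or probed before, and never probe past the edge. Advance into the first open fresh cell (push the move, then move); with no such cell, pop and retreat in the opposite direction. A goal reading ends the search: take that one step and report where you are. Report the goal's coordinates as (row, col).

# 1. maze.sense(east) == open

# 2. stack.push(east) == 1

# 3. maze.move(east) == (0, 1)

# 4. maze.sense(east) == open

# 5. stack.push(east) == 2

# 6. maze.move(east) == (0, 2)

# 7. maze.sense(east) == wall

# 8. maze.sense(south) == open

# 9. stack.push(south) == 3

# 10. maze.move(south) == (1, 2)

# 11. maze.sense(west) == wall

# 12. maze.sense(east) == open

# 13. stack.push(east) == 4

# 14. maze.move(east) == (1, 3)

# 15. maze.sense(east) == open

# 16. stack.push(east) == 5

# 17. maze.move(east) == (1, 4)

# 18. maze.sense(north) == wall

# 19. maze.sense(east) == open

# 20. stack.push(east) == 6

# 21. maze.move(east) == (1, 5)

# 22. maze.sense(north) == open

# 23. stack.push(north) == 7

# 24. maze.move(north) == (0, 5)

# 25. maze.sense(east) == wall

# 26. stack.pop() == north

# 27. maze.move(south) == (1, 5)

# 28. maze.sense(east) == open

# 29. stack.push(east) == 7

# 30. maze.move(east) == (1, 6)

# 31. maze.sense(south) == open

# 32. stack.push(south) == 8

# 33. maze.move(south) == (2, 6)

# 34. maze.sense(west) == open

# 35. stack.push(west) == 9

# 36. maze.move(west) == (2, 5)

# 37. maze.sense(west) == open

# 38. stack.push(west) == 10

# 39. maze.move(west) == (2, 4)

# 40. maze.sense(west) == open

# 41. stack.push(west) == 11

# 42. maze.move(west) == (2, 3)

# 43. maze.sense(west) == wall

# 44. maze.sense(south) == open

# 45. stack.push(south) == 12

# 46. maze.move(south) == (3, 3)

# 47. maze.sense(west) == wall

# 48. maze.sense(east) == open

# 49. stack.push(east) == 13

# 50. maze.move(east) == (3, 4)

# 51. maze.sense(east) == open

# 52. stack.push(east) == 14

# 53. maze.move(east) == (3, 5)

# 54. maze.sense(east) == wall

# 55. maze.sense(south) == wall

# 56. stack.pop() == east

# 57. maze.move(west) == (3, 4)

# 58. maze.sense(south) == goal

# 59. maze.move(south) == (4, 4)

Answer: (4, 4)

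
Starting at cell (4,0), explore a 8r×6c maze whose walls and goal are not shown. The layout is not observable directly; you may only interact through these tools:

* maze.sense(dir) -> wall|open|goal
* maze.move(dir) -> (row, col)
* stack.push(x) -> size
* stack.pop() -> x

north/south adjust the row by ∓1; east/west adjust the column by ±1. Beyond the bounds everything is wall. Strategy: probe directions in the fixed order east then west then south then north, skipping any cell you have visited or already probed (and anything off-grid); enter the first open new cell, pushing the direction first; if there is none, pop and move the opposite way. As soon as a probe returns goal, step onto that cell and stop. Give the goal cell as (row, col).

~$ maze.sense dir='east'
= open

~$ stack.push x='east'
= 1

~$ maze.move dir='east'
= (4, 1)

~$ maze.sense dir='east'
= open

~$ stack.push x='east'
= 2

~$ maze.move dir='east'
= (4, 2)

~$ maze.sense dir='east'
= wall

~$ maze.sense dir='south'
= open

~$ stack.push x='south'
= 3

~$ maze.move dir='south'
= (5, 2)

~$ maze.sense dir='east'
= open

~$ stack.push x='east'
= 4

~$ maze.move dir='east'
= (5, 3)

~$ maze.sense dir='east'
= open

~$ stack.push x='east'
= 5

~$ maze.move dir='east'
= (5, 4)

~$ maze.sense dir='east'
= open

~$ stack.push x='east'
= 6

~$ maze.move dir='east'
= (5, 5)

~$ maze.sense dir='south'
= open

~$ stack.push x='south'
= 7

~$ maze.move dir='south'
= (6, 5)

~$ maze.sense dir='west'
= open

~$ stack.push x='west'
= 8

~$ maze.move dir='west'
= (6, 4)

~$ maze.sense dir='west'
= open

~$ stack.push x='west'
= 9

~$ maze.move dir='west'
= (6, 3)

~$ maze.sense dir='west'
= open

~$ stack.push x='west'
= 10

~$ maze.move dir='west'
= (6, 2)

~$ maze.sense dir='west'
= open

~$ stack.push x='west'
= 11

~$ maze.move dir='west'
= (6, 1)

~$ maze.sense dir='west'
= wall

~$ maze.sense dir='south'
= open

~$ stack.push x='south'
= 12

~$ maze.move dir='south'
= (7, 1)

~$ maze.sense dir='east'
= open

~$ stack.push x='east'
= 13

~$ maze.move dir='east'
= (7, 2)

~$ maze.sense dir='east'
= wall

~$ stack.pop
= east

~$ maze.move dir='west'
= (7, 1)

~$ maze.sense dir='west'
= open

~$ stack.push x='west'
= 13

~$ maze.move dir='west'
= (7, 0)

~$ stack.pop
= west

~$ maze.move dir='east'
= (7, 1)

~$ stack.pop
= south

~$ maze.move dir='north'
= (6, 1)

~$ maze.sense dir='north'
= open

~$ stack.push x='north'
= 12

~$ maze.move dir='north'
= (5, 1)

~$ maze.sense dir='west'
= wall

~$ stack.pop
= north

~$ maze.move dir='south'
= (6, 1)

~$ stack.pop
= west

~$ maze.move dir='east'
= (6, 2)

~$ stack.pop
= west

~$ maze.move dir='east'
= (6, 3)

~$ stack.pop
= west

~$ maze.move dir='east'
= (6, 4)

~$ maze.sense dir='south'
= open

~$ stack.push x='south'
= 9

~$ maze.move dir='south'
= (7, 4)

~$ maze.sense dir='east'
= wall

~$ stack.pop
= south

~$ maze.move dir='north'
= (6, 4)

~$ stack.pop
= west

~$ maze.move dir='east'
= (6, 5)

~$ stack.pop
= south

~$ maze.move dir='north'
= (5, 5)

~$ maze.sense dir='north'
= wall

~$ stack.pop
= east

~$ maze.move dir='west'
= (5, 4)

~$ maze.sense dir='north'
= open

~$ stack.push x='north'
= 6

~$ maze.move dir='north'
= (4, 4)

~$ maze.sense dir='north'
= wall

~$ stack.pop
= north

~$ maze.move dir='south'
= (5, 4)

~$ stack.pop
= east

~$ maze.move dir='west'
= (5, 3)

~$ stack.pop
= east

~$ maze.move dir='west'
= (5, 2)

~$ stack.pop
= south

~$ maze.move dir='north'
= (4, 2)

~$ maze.sense dir='north'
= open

~$ stack.push x='north'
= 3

~$ maze.move dir='north'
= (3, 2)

~$ maze.sense dir='east'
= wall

~$ maze.sense dir='west'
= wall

~$ maze.sense dir='north'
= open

~$ stack.push x='north'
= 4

~$ maze.move dir='north'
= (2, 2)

~$ maze.sense dir='east'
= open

~$ stack.push x='east'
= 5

~$ maze.move dir='east'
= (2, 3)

~$ maze.sense dir='east'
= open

~$ stack.push x='east'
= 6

~$ maze.move dir='east'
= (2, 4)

~$ maze.sense dir='east'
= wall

~$ maze.sense dir='north'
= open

~$ stack.push x='north'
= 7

~$ maze.move dir='north'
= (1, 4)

~$ maze.sense dir='east'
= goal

~$ maze.move dir='east'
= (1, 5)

Answer: (1, 5)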